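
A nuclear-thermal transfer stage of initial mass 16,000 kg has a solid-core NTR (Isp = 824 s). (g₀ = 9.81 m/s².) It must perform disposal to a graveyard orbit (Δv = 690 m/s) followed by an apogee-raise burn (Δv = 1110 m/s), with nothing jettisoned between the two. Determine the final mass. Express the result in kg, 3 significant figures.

final mass ≈ 12800 kg

v_e = Isp · g₀ = 824 × 9.81 = 8083.4 m/s.
After the first burn: m = 16000 × exp(−690/8083.4) = 16000 × 0.91818 = 14,690.9 kg.
After the second burn: m = 14,690.9 × exp(−1110/8083.4) = 14,690.9 × 0.87169 = 12,805.9 kg.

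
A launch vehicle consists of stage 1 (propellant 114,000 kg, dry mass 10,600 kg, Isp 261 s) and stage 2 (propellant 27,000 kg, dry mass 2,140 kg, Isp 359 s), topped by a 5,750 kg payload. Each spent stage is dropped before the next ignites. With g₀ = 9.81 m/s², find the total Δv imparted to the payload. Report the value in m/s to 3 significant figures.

Δv ≈ 8450 m/s

Ignition mass of stage 1 = 114,000+10,600 + 27,000+2,140 + 5,750 = 159,490 kg.
Stage 1: m₀ = 159,490 kg, m_f = 159,490 − 114,000 = 45,490 kg; Δv = 261×9.81×ln(3.506) = 2560.4×1.2545 ≈ 3212 m/s.
Stage 2: m₀ = 34,890 kg, m_f = 34,890 − 27,000 = 7,890 kg; Δv = 359×9.81×ln(4.422) = 3521.8×1.4866 ≈ 5236 m/s.
Total Δv = 3212 + 5236 = 8448 m/s.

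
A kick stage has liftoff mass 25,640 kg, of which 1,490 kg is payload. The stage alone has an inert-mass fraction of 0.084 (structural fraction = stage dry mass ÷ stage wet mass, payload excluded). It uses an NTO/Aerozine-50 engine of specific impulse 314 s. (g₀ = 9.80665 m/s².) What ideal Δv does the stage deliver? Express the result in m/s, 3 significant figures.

Δv ≈ 6120 m/s

Stage wet mass = m₀ − payload = 25,640 − 1,490 = 24,150 kg.
Stage dry mass = ε × stage wet mass = 0.084 × 24,150 = 2,028.6 kg.
Burnout mass m_f = stage dry + payload = 2,028.6 + 1,490 = 3,518.6 kg.
v_e = Isp · g₀ = 314 × 9.80665 = 3079.3 m/s.
By the Tsiolkovsky rocket equation, Δv = v_e · ln(25,640/3,518.6) = 3079.3 × ln(7.287) = 3079.3 × 1.9861 ≈ 6116 m/s.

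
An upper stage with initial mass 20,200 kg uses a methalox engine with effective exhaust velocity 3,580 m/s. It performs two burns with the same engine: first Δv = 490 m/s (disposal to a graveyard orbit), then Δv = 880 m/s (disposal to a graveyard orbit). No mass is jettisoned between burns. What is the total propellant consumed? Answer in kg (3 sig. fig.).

total propellant consumed ≈ 6420 kg

After the first burn: m = 20200 × exp(−490/3580.0) = 20200 × 0.87208 = 17,616 kg.
After the second burn: m = 17,616 × exp(−880/3580.0) = 17,616 × 0.78207 = 13,776.9 kg.
Total propellant = m₀ − m_final = 20200 − 13,776.9 = 6,423.1 kg.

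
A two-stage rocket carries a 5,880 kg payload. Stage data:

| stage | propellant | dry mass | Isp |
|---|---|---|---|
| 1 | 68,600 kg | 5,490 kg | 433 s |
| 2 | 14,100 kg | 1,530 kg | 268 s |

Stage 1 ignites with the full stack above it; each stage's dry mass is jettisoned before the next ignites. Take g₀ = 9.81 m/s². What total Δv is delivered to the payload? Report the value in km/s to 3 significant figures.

Δv ≈ 8.17 km/s

Ignition mass of stage 1 = 68,600+5,490 + 14,100+1,530 + 5,880 = 95,600 kg.
Stage 1: m₀ = 95,600 kg, m_f = 95,600 − 68,600 = 27,000 kg; Δv = 433×9.81×ln(3.541) = 4247.7×1.2643 ≈ 5371 m/s.
Stage 2: m₀ = 21,510 kg, m_f = 21,510 − 14,100 = 7,410 kg; Δv = 268×9.81×ln(2.903) = 2629.1×1.0657 ≈ 2802 m/s.
Total Δv = 5371 + 2802 = 8173 m/s.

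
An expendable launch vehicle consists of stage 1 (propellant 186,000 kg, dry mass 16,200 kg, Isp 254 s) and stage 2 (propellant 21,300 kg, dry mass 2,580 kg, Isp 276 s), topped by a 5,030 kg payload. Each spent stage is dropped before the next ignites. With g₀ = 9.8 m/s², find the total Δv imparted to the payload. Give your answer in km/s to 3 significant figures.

Δv ≈ 7.68 km/s

Ignition mass of stage 1 = 186,000+16,200 + 21,300+2,580 + 5,030 = 231,110 kg.
Stage 1: m₀ = 231,110 kg, m_f = 231,110 − 186,000 = 45,110 kg; Δv = 254×9.8×ln(5.123) = 2489.2×1.6338 ≈ 4067 m/s.
Stage 2: m₀ = 28,910 kg, m_f = 28,910 − 21,300 = 7,610 kg; Δv = 276×9.8×ln(3.799) = 2704.8×1.3347 ≈ 3610 m/s.
Total Δv = 4067 + 3610 = 7677 m/s.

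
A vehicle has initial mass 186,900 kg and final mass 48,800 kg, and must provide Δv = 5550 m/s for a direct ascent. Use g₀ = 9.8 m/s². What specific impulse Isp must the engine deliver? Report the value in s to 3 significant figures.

Isp ≈ 422 s

ln(m₀/m_f) = ln(186900/48800) = ln(3.83) = 1.3428.
Rocket equation: v_e = Δv / ln(m₀/m_f) = 5550 / 1.3428 = 4133.0 m/s.
Isp = v_e / g₀ = 4133.0 / 9.8 = 421.7 s.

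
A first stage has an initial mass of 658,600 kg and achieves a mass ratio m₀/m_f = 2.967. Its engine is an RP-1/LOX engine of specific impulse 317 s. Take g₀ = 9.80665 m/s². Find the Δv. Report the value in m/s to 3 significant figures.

Δv ≈ 3380 m/s

v_e = Isp · g₀ = 317 × 9.80665 = 3108.7 m/s.
Δv = v_e · ln(2.967) = 3108.7 × 1.0876 ≈ 3380.9 m/s.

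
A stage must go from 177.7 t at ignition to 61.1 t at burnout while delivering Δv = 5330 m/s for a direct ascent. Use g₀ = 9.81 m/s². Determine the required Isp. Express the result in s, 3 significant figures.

Isp ≈ 509 s

ln(m₀/m_f) = ln(177700/61100) = ln(2.908) = 1.0676.
From the ideal rocket equation, v_e = Δv / ln(m₀/m_f) = 5330 / 1.0676 = 4992.6 m/s.
Isp = v_e / g₀ = 4992.6 / 9.81 = 508.9 s.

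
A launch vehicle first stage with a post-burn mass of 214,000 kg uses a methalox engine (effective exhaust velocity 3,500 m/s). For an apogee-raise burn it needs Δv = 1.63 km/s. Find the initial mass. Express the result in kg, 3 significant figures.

Using Δv = v_e ln(m₀/m_f): m₀/m_f = exp(Δv / v_e) = exp(1630 / 3500.0) = exp(0.4657) = 1.5932.
m₀ = m_f × 1.5932 = 214,000 × 1.5932 = 340,945 kg.

initial mass ≈ 341000 kg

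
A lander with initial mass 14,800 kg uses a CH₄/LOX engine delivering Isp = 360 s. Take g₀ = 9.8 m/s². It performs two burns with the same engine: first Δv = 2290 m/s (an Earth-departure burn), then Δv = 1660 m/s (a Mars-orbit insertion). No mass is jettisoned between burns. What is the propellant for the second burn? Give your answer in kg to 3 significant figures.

propellant for the second burn ≈ 2900 kg

v_e = Isp · g₀ = 360 × 9.8 = 3528.0 m/s.
After the first burn: m = 14800 × exp(−2290/3528.0) = 14800 × 0.52252 = 7,733.3 kg.
After the second burn: m = 7,733.3 × exp(−1660/3528.0) = 7,733.3 × 0.62468 = 4,830.84 kg.
Second-burn propellant = 7,733.3 − 4,830.84 = 2,902.46 kg.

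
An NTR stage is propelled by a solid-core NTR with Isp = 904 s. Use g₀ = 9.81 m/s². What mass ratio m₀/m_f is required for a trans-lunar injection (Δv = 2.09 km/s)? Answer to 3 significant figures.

mass ratio ≈ 1.27

v_e = Isp · g₀ = 904 × 9.81 = 8868.2 m/s.
m₀/m_f = exp(Δv / v_e) = exp(2090 / 8868.2) = exp(0.2357) = 1.2658.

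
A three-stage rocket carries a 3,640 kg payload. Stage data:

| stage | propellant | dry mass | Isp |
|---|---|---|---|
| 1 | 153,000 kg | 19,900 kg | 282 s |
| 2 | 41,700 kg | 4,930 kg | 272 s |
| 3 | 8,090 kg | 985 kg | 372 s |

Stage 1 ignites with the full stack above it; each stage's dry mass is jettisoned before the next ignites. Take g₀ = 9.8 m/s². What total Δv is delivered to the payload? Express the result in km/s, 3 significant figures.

Δv ≈ 9.89 km/s

Ignition mass of stage 1 = 153,000+19,900 + 41,700+4,930 + 8,090+985 + 3,640 = 232,245 kg.
Stage 1: m₀ = 232,245 kg, m_f = 232,245 − 153,000 = 79,245 kg; Δv = 282×9.8×ln(2.931) = 2763.6×1.0752 ≈ 2972 m/s.
Stage 2: m₀ = 59,345 kg, m_f = 59,345 − 41,700 = 17,645 kg; Δv = 272×9.8×ln(3.363) = 2665.6×1.2129 ≈ 3233 m/s.
Stage 3: m₀ = 12,715 kg, m_f = 12,715 − 8,090 = 4,625 kg; Δv = 372×9.8×ln(2.749) = 3645.6×1.0113 ≈ 3687 m/s.
Total Δv = 2972 + 3233 + 3687 = 9892 m/s.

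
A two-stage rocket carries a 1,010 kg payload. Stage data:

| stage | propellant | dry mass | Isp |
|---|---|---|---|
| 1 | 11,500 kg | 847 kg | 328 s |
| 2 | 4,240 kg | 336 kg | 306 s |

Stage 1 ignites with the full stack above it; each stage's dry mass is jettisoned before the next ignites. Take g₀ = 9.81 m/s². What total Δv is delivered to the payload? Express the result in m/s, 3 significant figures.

Ignition mass of stage 1 = 11,500+847 + 4,240+336 + 1,010 = 17,933 kg.
Stage 1: m₀ = 17,933 kg, m_f = 17,933 − 11,500 = 6,433 kg; Δv = 328×9.81×ln(2.788) = 3217.7×1.0252 ≈ 3299 m/s.
Stage 2: m₀ = 5,586 kg, m_f = 5,586 − 4,240 = 1,346 kg; Δv = 306×9.81×ln(4.15) = 3001.9×1.4231 ≈ 4272 m/s.
Total Δv = 3299 + 4272 = 7571 m/s.

Δv ≈ 7570 m/s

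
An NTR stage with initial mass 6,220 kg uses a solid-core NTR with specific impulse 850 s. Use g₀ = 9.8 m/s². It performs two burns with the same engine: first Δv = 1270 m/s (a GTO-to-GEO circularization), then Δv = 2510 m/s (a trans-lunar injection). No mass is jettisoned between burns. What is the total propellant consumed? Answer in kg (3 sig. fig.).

total propellant consumed ≈ 2270 kg

v_e = Isp · g₀ = 850 × 9.8 = 8330.0 m/s.
After the first burn: m = 6220 × exp(−1270/8330.0) = 6220 × 0.85859 = 5,340.43 kg.
After the second burn: m = 5,340.43 × exp(−2510/8330.0) = 5,340.43 × 0.73984 = 3,951.06 kg.
Total propellant = m₀ − m_final = 6220 − 3,951.06 = 2,268.94 kg.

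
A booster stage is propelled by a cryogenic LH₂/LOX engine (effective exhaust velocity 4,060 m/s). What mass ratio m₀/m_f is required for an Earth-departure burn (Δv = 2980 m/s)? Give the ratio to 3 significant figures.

mass ratio ≈ 2.08

m₀/m_f = exp(Δv / v_e) = exp(2980 / 4060.0) = exp(0.7340) = 2.0834.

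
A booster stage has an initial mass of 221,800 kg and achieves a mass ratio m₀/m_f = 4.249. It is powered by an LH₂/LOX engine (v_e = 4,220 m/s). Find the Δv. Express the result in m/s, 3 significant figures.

Δv = v_e · ln(4.249) = 4220.0 × 1.4467 ≈ 6105.0 m/s.

Δv ≈ 6110 m/s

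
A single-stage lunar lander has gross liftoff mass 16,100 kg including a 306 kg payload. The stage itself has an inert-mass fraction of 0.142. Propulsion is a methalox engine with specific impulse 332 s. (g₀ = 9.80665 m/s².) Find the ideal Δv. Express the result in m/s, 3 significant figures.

Δv ≈ 6000 m/s

Stage wet mass = m₀ − payload = 16,100 − 306 = 15,794 kg.
Stage dry mass = ε × stage wet mass = 0.142 × 15,794 = 2,242.75 kg.
Burnout mass m_f = stage dry + payload = 2,242.75 + 306 = 2,548.75 kg.
v_e = Isp · g₀ = 332 × 9.80665 = 3255.8 m/s.
Rocket equation: Δv = v_e · ln(16,100/2,548.75) = 3255.8 × ln(6.317) = 3255.8 × 1.8432 ≈ 6001 m/s.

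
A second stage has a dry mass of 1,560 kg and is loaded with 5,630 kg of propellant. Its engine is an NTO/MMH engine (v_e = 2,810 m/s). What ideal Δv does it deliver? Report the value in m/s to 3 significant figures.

m₀ = m_dry + m_prop = 1,560 + 5,630 = 7,190 kg.
Rocket equation: Δv = v_e · ln(m₀/m_f) = 2810.0 × ln(4.609) = 2810.0 × 1.5280 ≈ 4293.7 m/s.

Δv ≈ 4290 m/s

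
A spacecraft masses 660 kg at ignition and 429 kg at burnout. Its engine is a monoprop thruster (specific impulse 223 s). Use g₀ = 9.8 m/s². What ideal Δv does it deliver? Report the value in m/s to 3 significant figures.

v_e = Isp · g₀ = 223 × 9.8 = 2185.4 m/s.
Δv = v_e · ln(m₀/m_f) = 2185.4 × ln(1.538) = 2185.4 × 0.4308 ≈ 941.4 m/s.

Δv ≈ 941 m/s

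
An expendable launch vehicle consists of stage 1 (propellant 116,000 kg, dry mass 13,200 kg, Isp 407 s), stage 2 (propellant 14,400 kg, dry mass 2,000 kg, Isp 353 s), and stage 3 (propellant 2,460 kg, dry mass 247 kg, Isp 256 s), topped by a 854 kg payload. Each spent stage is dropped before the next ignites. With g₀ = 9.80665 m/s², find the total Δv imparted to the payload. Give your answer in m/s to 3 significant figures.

Δv ≈ 13400 m/s

Ignition mass of stage 1 = 116,000+13,200 + 14,400+2,000 + 2,460+247 + 854 = 149,161 kg.
Stage 1: m₀ = 149,161 kg, m_f = 149,161 − 116,000 = 33,161 kg; Δv = 407×9.80665×ln(4.498) = 3991.3×1.5037 ≈ 6002 m/s.
Stage 2: m₀ = 19,961 kg, m_f = 19,961 − 14,400 = 5,561 kg; Δv = 353×9.80665×ln(3.589) = 3461.7×1.2780 ≈ 4424 m/s.
Stage 3: m₀ = 3,561 kg, m_f = 3,561 − 2,460 = 1,101 kg; Δv = 256×9.80665×ln(3.234) = 2510.5×1.1738 ≈ 2947 m/s.
Total Δv = 6002 + 4424 + 2947 = 13373 m/s.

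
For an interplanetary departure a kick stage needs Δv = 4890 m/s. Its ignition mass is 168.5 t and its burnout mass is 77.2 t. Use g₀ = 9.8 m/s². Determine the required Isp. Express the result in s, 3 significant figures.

ln(m₀/m_f) = ln(168500/77200) = ln(2.183) = 0.7805.
By the Tsiolkovsky rocket equation, v_e = Δv / ln(m₀/m_f) = 4890 / 0.7805 = 6264.9 m/s.
Isp = v_e / g₀ = 6264.9 / 9.8 = 639.3 s.

Isp ≈ 639 s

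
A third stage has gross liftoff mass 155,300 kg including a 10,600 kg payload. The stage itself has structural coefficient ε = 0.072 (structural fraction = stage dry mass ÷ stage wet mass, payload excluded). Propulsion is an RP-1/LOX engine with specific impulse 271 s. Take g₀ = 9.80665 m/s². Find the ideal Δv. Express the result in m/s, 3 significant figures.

Δv ≈ 5320 m/s

Stage wet mass = m₀ − payload = 155,300 − 10,600 = 144,700 kg.
Stage dry mass = ε × stage wet mass = 0.072 × 144,700 = 10,418.4 kg.
Burnout mass m_f = stage dry + payload = 10,418.4 + 10,600 = 21,018.4 kg.
v_e = Isp · g₀ = 271 × 9.80665 = 2657.6 m/s.
Δv = v_e · ln(155,300/21,018.4) = 2657.6 × ln(7.389) = 2657.6 × 2.0000 ≈ 5315 m/s.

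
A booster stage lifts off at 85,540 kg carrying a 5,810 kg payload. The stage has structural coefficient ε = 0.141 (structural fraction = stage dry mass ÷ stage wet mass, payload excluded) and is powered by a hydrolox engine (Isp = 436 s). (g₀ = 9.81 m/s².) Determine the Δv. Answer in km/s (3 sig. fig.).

Stage wet mass = m₀ − payload = 85,540 − 5,810 = 79,730 kg.
Stage dry mass = ε × stage wet mass = 0.141 × 79,730 = 11,241.9 kg.
Burnout mass m_f = stage dry + payload = 11,241.9 + 5,810 = 17,051.9 kg.
v_e = Isp · g₀ = 436 × 9.81 = 4277.2 m/s.
Rocket equation: Δv = v_e · ln(85,540/17,051.9) = 4277.2 × ln(5.016) = 4277.2 × 1.6127 ≈ 6898 m/s.

Δv ≈ 6.90 km/s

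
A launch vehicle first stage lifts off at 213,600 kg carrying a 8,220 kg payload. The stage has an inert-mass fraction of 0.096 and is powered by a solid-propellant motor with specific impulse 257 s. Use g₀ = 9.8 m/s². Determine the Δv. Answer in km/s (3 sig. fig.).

Stage wet mass = m₀ − payload = 213,600 − 8,220 = 205,380 kg.
Stage dry mass = ε × stage wet mass = 0.096 × 205,380 = 19,716.5 kg.
Burnout mass m_f = stage dry + payload = 19,716.5 + 8,220 = 27,936.5 kg.
v_e = Isp · g₀ = 257 × 9.8 = 2518.6 m/s.
By the Tsiolkovsky rocket equation, Δv = v_e · ln(213,600/27,936.5) = 2518.6 × ln(7.646) = 2518.6 × 2.0342 ≈ 5123 m/s.

Δv ≈ 5.12 km/s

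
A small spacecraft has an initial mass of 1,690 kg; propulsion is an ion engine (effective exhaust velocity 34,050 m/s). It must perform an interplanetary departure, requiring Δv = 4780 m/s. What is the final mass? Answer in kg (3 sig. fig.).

From the ideal rocket equation, m₀/m_f = exp(Δv / v_e) = exp(4780 / 34050.0) = exp(0.1404) = 1.1507.
m_f = m₀ / 1.1507 = 1,690 / 1.1507 = 1,468.67 kg.

final mass ≈ 1470 kg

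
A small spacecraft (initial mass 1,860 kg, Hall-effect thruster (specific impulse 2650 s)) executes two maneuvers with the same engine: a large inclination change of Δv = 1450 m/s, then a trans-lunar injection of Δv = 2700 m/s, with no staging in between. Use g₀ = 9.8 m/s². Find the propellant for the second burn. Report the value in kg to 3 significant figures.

v_e = Isp · g₀ = 2650 × 9.8 = 25970.0 m/s.
After the first burn: m = 1860 × exp(−1450/25970.0) = 1860 × 0.94570 = 1,759 kg.
After the second burn: m = 1,759 × exp(−2700/25970.0) = 1,759 × 0.90126 = 1,585.32 kg.
Second-burn propellant = 1,759 − 1,585.32 = 173.68 kg.

propellant for the second burn ≈ 174 kg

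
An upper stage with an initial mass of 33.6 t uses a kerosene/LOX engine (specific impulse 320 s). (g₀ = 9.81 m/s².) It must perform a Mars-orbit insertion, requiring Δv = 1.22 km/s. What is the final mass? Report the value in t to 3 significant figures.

final mass ≈ 22.8 t

v_e = Isp · g₀ = 320 × 9.81 = 3139.2 m/s.
m₀/m_f = exp(Δv / v_e) = exp(1220 / 3139.2) = exp(0.3886) = 1.4750.
m_f = m₀ / 1.4750 = 33.6 / 1.4750 = 22.7797 t.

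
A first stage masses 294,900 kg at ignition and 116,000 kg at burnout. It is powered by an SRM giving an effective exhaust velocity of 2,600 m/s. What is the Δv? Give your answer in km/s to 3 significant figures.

Δv ≈ 2.43 km/s

Δv = v_e · ln(m₀/m_f) = 2600.0 × ln(2.542) = 2600.0 × 0.9330 ≈ 2425.9 m/s.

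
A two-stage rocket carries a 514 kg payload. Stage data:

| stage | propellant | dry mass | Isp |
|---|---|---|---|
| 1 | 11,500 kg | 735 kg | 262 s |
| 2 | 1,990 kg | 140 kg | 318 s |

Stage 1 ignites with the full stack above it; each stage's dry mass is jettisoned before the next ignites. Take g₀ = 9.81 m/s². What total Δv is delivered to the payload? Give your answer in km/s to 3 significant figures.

Ignition mass of stage 1 = 11,500+735 + 1,990+140 + 514 = 14,879 kg.
Stage 1: m₀ = 14,879 kg, m_f = 14,879 − 11,500 = 3,379 kg; Δv = 262×9.81×ln(4.403) = 2570.2×1.4824 ≈ 3810 m/s.
Stage 2: m₀ = 2,644 kg, m_f = 2,644 − 1,990 = 654 kg; Δv = 318×9.81×ln(4.043) = 3119.6×1.3969 ≈ 4358 m/s.
Total Δv = 3810 + 4358 = 8168 m/s.

Δv ≈ 8.17 km/s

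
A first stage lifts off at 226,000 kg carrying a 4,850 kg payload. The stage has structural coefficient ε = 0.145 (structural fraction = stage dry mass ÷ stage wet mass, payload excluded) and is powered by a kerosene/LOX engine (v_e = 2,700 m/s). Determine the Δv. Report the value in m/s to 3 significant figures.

Δv ≈ 4890 m/s

Stage wet mass = m₀ − payload = 226,000 − 4,850 = 221,150 kg.
Stage dry mass = ε × stage wet mass = 0.145 × 221,150 = 32,066.8 kg.
Burnout mass m_f = stage dry + payload = 32,066.8 + 4,850 = 36,916.8 kg.
Δv = v_e · ln(226,000/36,916.8) = 2700.0 × ln(6.122) = 2700.0 × 1.8119 ≈ 4892 m/s.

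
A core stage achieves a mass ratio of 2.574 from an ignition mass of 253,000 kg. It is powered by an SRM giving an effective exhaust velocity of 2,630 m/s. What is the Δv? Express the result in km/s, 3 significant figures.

Δv ≈ 2.49 km/s

Δv = v_e · ln(2.574) = 2630.0 × 0.9455 ≈ 2486.6 m/s.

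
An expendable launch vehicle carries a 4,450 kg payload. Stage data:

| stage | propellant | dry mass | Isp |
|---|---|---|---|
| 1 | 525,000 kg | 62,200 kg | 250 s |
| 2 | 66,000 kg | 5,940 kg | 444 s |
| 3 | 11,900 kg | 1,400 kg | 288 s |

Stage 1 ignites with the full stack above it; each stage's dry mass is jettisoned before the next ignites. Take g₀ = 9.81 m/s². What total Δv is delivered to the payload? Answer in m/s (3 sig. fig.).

Ignition mass of stage 1 = 525,000+62,200 + 66,000+5,940 + 11,900+1,400 + 4,450 = 676,890 kg.
Stage 1: m₀ = 676,890 kg, m_f = 676,890 − 525,000 = 151,890 kg; Δv = 250×9.81×ln(4.456) = 2452.5×1.4944 ≈ 3665 m/s.
Stage 2: m₀ = 89,690 kg, m_f = 89,690 − 66,000 = 23,690 kg; Δv = 444×9.81×ln(3.786) = 4355.6×1.3313 ≈ 5799 m/s.
Stage 3: m₀ = 17,750 kg, m_f = 17,750 − 11,900 = 5,850 kg; Δv = 288×9.81×ln(3.034) = 2825.3×1.1099 ≈ 3136 m/s.
Total Δv = 3665 + 5799 + 3136 = 12600 m/s.

Δv ≈ 12600 m/s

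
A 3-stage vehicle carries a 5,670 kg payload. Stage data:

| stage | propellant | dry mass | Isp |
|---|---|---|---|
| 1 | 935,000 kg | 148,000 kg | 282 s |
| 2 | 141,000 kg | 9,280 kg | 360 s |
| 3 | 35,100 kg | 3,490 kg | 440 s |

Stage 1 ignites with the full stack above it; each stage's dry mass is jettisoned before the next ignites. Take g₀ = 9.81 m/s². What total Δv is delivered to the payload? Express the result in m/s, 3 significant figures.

Ignition mass of stage 1 = 935,000+148,000 + 141,000+9,280 + 35,100+3,490 + 5,670 = 1,277,540 kg.
Stage 1: m₀ = 1,277,540 kg, m_f = 1,277,540 − 935,000 = 342,540 kg; Δv = 282×9.81×ln(3.73) = 2766.4×1.3163 ≈ 3641 m/s.
Stage 2: m₀ = 194,540 kg, m_f = 194,540 − 141,000 = 53,540 kg; Δv = 360×9.81×ln(3.634) = 3531.6×1.2902 ≈ 4557 m/s.
Stage 3: m₀ = 44,260 kg, m_f = 44,260 − 35,100 = 9,160 kg; Δv = 440×9.81×ln(4.832) = 4316.4×1.5752 ≈ 6799 m/s.
Total Δv = 3641 + 4557 + 6799 = 14997 m/s.

Δv ≈ 15000 m/s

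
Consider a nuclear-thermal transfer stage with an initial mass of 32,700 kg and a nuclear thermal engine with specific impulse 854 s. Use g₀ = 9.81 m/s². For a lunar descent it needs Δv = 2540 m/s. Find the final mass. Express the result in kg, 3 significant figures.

v_e = Isp · g₀ = 854 × 9.81 = 8377.7 m/s.
m₀/m_f = exp(Δv / v_e) = exp(2540 / 8377.7) = exp(0.3032) = 1.3542.
m_f = m₀ / 1.3542 = 32,700 / 1.3542 = 24,147.1 kg.

final mass ≈ 24100 kg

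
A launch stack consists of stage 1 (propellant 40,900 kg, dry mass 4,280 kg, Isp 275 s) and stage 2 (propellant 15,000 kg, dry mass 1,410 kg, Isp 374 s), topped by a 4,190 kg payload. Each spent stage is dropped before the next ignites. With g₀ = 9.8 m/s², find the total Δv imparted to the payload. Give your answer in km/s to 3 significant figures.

Δv ≈ 7.39 km/s

Ignition mass of stage 1 = 40,900+4,280 + 15,000+1,410 + 4,190 = 65,780 kg.
Stage 1: m₀ = 65,780 kg, m_f = 65,780 − 40,900 = 24,880 kg; Δv = 275×9.8×ln(2.644) = 2695.0×0.9723 ≈ 2620 m/s.
Stage 2: m₀ = 20,600 kg, m_f = 20,600 − 15,000 = 5,600 kg; Δv = 374×9.8×ln(3.679) = 3665.2×1.3025 ≈ 4774 m/s.
Total Δv = 2620 + 4774 = 7394 m/s.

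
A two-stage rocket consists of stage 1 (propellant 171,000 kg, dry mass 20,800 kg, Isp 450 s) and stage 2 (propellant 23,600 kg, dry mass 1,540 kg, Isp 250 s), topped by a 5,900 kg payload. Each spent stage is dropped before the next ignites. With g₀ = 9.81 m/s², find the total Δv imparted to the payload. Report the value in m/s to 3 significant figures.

Δv ≈ 9940 m/s

Ignition mass of stage 1 = 171,000+20,800 + 23,600+1,540 + 5,900 = 222,840 kg.
Stage 1: m₀ = 222,840 kg, m_f = 222,840 − 171,000 = 51,840 kg; Δv = 450×9.81×ln(4.299) = 4414.5×1.4583 ≈ 6438 m/s.
Stage 2: m₀ = 31,040 kg, m_f = 31,040 − 23,600 = 7,440 kg; Δv = 250×9.81×ln(4.172) = 2452.5×1.4284 ≈ 3503 m/s.
Total Δv = 6438 + 3503 = 9941 m/s.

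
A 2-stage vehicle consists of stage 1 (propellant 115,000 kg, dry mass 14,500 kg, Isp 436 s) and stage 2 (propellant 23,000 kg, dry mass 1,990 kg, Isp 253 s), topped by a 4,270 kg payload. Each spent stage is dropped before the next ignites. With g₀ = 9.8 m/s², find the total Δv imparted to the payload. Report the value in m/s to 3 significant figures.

Ignition mass of stage 1 = 115,000+14,500 + 23,000+1,990 + 4,270 = 158,760 kg.
Stage 1: m₀ = 158,760 kg, m_f = 158,760 − 115,000 = 43,760 kg; Δv = 436×9.8×ln(3.628) = 4272.8×1.2887 ≈ 5506 m/s.
Stage 2: m₀ = 29,260 kg, m_f = 29,260 − 23,000 = 6,260 kg; Δv = 253×9.8×ln(4.674) = 2479.4×1.5420 ≈ 3823 m/s.
Total Δv = 5506 + 3823 = 9329 m/s.

Δv ≈ 9330 m/s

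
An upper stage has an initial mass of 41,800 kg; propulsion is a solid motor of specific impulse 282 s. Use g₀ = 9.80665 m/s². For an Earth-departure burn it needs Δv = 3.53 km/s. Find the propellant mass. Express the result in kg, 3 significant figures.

v_e = Isp · g₀ = 282 × 9.80665 = 2765.5 m/s.
m₀/m_f = exp(Δv / v_e) = exp(3530 / 2765.5) = exp(1.2765) = 3.5839.
m_f = 41,800 / 3.5839 = 11,663.3 kg, so propellant = m₀ − m_f = 41,800 − 11,663.3 = 30,136.7 kg.

propellant mass ≈ 30100 kg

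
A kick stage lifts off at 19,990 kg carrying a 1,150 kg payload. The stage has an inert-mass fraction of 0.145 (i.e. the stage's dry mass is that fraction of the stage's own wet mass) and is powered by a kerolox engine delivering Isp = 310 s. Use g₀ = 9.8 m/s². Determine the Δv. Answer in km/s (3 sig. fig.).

Δv ≈ 4.98 km/s

Stage wet mass = m₀ − payload = 19,990 − 1,150 = 18,840 kg.
Stage dry mass = ε × stage wet mass = 0.145 × 18,840 = 2,731.8 kg.
Burnout mass m_f = stage dry + payload = 2,731.8 + 1,150 = 3,881.8 kg.
v_e = Isp · g₀ = 310 × 9.8 = 3038.0 m/s.
From the ideal rocket equation, Δv = v_e · ln(19,990/3,881.8) = 3038.0 × ln(5.15) = 3038.0 × 1.6389 ≈ 4979 m/s.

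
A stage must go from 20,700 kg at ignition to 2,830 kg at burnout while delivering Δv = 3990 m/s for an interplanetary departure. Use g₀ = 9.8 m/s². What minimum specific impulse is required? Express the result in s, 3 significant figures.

Isp ≈ 205 s

ln(m₀/m_f) = ln(20700/2830) = ln(7.314) = 1.9899.
By the Tsiolkovsky rocket equation, v_e = Δv / ln(m₀/m_f) = 3990 / 1.9899 = 2005.2 m/s.
Isp = v_e / g₀ = 2005.2 / 9.8 = 204.6 s.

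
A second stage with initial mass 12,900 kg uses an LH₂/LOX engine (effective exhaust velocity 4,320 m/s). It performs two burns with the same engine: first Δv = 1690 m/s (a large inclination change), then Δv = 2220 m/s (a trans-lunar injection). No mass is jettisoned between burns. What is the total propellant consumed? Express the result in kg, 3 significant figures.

After the first burn: m = 12900 × exp(−1690/4320.0) = 12900 × 0.67624 = 8,723.5 kg.
After the second burn: m = 8,723.5 × exp(−2220/4320.0) = 8,723.5 × 0.59816 = 5,218.05 kg.
Total propellant = m₀ − m_final = 12900 − 5,218.05 = 7,681.95 kg.

total propellant consumed ≈ 7680 kg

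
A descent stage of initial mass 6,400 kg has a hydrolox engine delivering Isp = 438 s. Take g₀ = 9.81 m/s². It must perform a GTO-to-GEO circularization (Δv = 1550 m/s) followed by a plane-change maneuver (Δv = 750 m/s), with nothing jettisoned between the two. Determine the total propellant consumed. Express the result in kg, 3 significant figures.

v_e = Isp · g₀ = 438 × 9.81 = 4296.8 m/s.
After the first burn: m = 6400 × exp(−1550/4296.8) = 6400 × 0.69716 = 4,461.82 kg.
After the second burn: m = 4,461.82 × exp(−750/4296.8) = 4,461.82 × 0.83984 = 3,747.21 kg.
Total propellant = m₀ − m_final = 6400 − 3,747.21 = 2,652.79 kg.

total propellant consumed ≈ 2650 kg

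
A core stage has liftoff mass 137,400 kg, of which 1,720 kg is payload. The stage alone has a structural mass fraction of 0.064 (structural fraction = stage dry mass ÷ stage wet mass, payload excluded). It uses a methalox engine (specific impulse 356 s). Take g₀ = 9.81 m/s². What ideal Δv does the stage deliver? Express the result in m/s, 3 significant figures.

Δv ≈ 9010 m/s

Stage wet mass = m₀ − payload = 137,400 − 1,720 = 135,680 kg.
Stage dry mass = ε × stage wet mass = 0.064 × 135,680 = 8,683.52 kg.
Burnout mass m_f = stage dry + payload = 8,683.52 + 1,720 = 10,403.52 kg.
v_e = Isp · g₀ = 356 × 9.81 = 3492.4 m/s.
Using Δv = v_e ln(m₀/m_f): Δv = v_e · ln(137,400/10,403.52) = 3492.4 × ln(13.21) = 3492.4 × 2.5808 ≈ 9013 m/s.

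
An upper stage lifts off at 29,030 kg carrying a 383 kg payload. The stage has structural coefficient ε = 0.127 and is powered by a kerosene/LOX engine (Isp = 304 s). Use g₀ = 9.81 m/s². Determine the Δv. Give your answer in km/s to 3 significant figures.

Δv ≈ 5.90 km/s

Stage wet mass = m₀ − payload = 29,030 − 383 = 28,647 kg.
Stage dry mass = ε × stage wet mass = 0.127 × 28,647 = 3,638.17 kg.
Burnout mass m_f = stage dry + payload = 3,638.17 + 383 = 4,021.17 kg.
v_e = Isp · g₀ = 304 × 9.81 = 2982.2 m/s.
Δv = v_e · ln(29,030/4,021.17) = 2982.2 × ln(7.219) = 2982.2 × 1.9768 ≈ 5895 m/s.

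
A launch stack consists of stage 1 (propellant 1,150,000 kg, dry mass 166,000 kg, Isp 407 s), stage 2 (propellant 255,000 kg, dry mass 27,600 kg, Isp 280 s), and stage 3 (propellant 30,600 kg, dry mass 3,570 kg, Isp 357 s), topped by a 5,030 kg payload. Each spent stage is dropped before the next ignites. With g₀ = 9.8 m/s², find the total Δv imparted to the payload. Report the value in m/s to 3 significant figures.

Δv ≈ 14500 m/s

Ignition mass of stage 1 = 1,150,000+166,000 + 255,000+27,600 + 30,600+3,570 + 5,030 = 1,637,800 kg.
Stage 1: m₀ = 1,637,800 kg, m_f = 1,637,800 − 1,150,000 = 487,800 kg; Δv = 407×9.8×ln(3.358) = 3988.6×1.2112 ≈ 4831 m/s.
Stage 2: m₀ = 321,800 kg, m_f = 321,800 − 255,000 = 66,800 kg; Δv = 280×9.8×ln(4.817) = 2744.0×1.5722 ≈ 4314 m/s.
Stage 3: m₀ = 39,200 kg, m_f = 39,200 − 30,600 = 8,600 kg; Δv = 357×9.8×ln(4.558) = 3498.6×1.5169 ≈ 5307 m/s.
Total Δv = 4831 + 4314 + 5307 = 14452 m/s.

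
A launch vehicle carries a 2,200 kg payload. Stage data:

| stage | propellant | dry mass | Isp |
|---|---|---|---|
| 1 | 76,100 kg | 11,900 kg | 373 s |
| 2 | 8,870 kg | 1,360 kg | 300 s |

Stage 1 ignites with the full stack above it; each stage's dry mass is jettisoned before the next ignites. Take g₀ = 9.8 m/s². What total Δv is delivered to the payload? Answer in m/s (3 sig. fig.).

Δv ≈ 8860 m/s

Ignition mass of stage 1 = 76,100+11,900 + 8,870+1,360 + 2,200 = 100,430 kg.
Stage 1: m₀ = 100,430 kg, m_f = 100,430 − 76,100 = 24,330 kg; Δv = 373×9.8×ln(4.128) = 3655.4×1.4178 ≈ 5182 m/s.
Stage 2: m₀ = 12,430 kg, m_f = 12,430 − 8,870 = 3,560 kg; Δv = 300×9.8×ln(3.492) = 2940.0×1.2504 ≈ 3676 m/s.
Total Δv = 5182 + 3676 = 8858 m/s.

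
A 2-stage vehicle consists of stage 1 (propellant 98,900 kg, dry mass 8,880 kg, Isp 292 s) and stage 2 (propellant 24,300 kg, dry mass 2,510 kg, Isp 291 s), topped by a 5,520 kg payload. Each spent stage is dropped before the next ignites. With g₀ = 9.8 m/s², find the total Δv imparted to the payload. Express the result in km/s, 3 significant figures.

Δv ≈ 7.47 km/s

Ignition mass of stage 1 = 98,900+8,880 + 24,300+2,510 + 5,520 = 140,110 kg.
Stage 1: m₀ = 140,110 kg, m_f = 140,110 − 98,900 = 41,210 kg; Δv = 292×9.8×ln(3.4) = 2861.6×1.2237 ≈ 3502 m/s.
Stage 2: m₀ = 32,330 kg, m_f = 32,330 − 24,300 = 8,030 kg; Δv = 291×9.8×ln(4.026) = 2851.8×1.3928 ≈ 3972 m/s.
Total Δv = 3502 + 3972 = 7474 m/s.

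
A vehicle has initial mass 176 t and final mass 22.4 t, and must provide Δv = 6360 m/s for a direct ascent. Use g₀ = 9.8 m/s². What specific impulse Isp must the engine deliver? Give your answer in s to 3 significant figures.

Isp ≈ 315 s

ln(m₀/m_f) = ln(176000/22400) = ln(7.857) = 2.0614.
Rocket equation: v_e = Δv / ln(m₀/m_f) = 6360 / 2.0614 = 3085.2 m/s.
Isp = v_e / g₀ = 3085.2 / 9.8 = 314.8 s.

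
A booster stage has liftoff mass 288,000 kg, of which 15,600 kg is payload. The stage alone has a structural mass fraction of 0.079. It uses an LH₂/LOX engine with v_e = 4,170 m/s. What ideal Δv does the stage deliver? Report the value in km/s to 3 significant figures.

Stage wet mass = m₀ − payload = 288,000 − 15,600 = 272,400 kg.
Stage dry mass = ε × stage wet mass = 0.079 × 272,400 = 21,519.6 kg.
Burnout mass m_f = stage dry + payload = 21,519.6 + 15,600 = 37,119.6 kg.
Using Δv = v_e ln(m₀/m_f): Δv = v_e · ln(288,000/37,119.6) = 4170.0 × ln(7.759) = 4170.0 × 2.0488 ≈ 8544 m/s.

Δv ≈ 8.54 km/s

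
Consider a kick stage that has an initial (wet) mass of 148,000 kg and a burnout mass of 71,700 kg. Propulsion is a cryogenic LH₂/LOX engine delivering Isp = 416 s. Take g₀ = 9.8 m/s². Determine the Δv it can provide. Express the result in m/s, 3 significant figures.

v_e = Isp · g₀ = 416 × 9.8 = 4076.8 m/s.
Rocket equation: Δv = v_e · ln(m₀/m_f) = 4076.8 × ln(2.064) = 4076.8 × 0.7247 ≈ 2954.5 m/s.

Δv ≈ 2950 m/s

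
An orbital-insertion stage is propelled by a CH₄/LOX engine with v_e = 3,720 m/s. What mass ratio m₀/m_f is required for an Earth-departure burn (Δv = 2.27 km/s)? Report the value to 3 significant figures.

mass ratio ≈ 1.84

m₀/m_f = exp(Δv / v_e) = exp(2270 / 3720.0) = exp(0.6102) = 1.8408.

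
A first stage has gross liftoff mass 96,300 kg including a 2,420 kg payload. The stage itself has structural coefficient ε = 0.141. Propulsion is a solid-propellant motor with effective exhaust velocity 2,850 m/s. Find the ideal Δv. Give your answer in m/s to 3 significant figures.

Stage wet mass = m₀ − payload = 96,300 − 2,420 = 93,880 kg.
Stage dry mass = ε × stage wet mass = 0.141 × 93,880 = 13,237.1 kg.
Burnout mass m_f = stage dry + payload = 13,237.1 + 2,420 = 15,657.1 kg.
Δv = v_e · ln(96,300/15,657.1) = 2850.0 × ln(6.151) = 2850.0 × 1.8165 ≈ 5177 m/s.

Δv ≈ 5180 m/s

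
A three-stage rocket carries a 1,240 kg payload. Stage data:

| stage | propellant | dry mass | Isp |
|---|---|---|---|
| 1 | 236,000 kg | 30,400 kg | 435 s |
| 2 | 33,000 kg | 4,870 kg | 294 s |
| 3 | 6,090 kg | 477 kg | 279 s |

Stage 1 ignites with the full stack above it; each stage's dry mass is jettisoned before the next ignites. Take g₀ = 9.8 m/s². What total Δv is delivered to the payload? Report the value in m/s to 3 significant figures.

Δv ≈ 13900 m/s

Ignition mass of stage 1 = 236,000+30,400 + 33,000+4,870 + 6,090+477 + 1,240 = 312,077 kg.
Stage 1: m₀ = 312,077 kg, m_f = 312,077 − 236,000 = 76,077 kg; Δv = 435×9.8×ln(4.102) = 4263.0×1.4115 ≈ 6017 m/s.
Stage 2: m₀ = 45,677 kg, m_f = 45,677 − 33,000 = 12,677 kg; Δv = 294×9.8×ln(3.603) = 2881.2×1.2818 ≈ 3693 m/s.
Stage 3: m₀ = 7,807 kg, m_f = 7,807 − 6,090 = 1,717 kg; Δv = 279×9.8×ln(4.547) = 2734.2×1.5144 ≈ 4141 m/s.
Total Δv = 6017 + 3693 + 4141 = 13851 m/s.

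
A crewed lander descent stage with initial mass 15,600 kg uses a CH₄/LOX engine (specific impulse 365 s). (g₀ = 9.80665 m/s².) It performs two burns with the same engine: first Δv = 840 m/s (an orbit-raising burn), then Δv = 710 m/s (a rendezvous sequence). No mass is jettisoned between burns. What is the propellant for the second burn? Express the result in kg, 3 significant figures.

propellant for the second burn ≈ 2220 kg

v_e = Isp · g₀ = 365 × 9.80665 = 3579.4 m/s.
After the first burn: m = 15600 × exp(−840/3579.4) = 15600 × 0.79083 = 12,336.9 kg.
After the second burn: m = 12,336.9 × exp(−710/3579.4) = 12,336.9 × 0.82008 = 10,117.2 kg.
Second-burn propellant = 12,336.9 − 10,117.2 = 2,219.7 kg.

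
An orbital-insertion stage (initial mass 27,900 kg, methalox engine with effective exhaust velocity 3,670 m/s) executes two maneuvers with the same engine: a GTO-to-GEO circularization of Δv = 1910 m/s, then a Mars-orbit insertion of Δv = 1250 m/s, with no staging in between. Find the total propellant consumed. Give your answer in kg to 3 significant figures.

After the first burn: m = 27900 × exp(−1910/3670.0) = 27900 × 0.59426 = 16,579.9 kg.
After the second burn: m = 16,579.9 × exp(−1250/3670.0) = 16,579.9 × 0.71134 = 11,793.9 kg.
Total propellant = m₀ − m_final = 27900 − 11,793.9 = 16,106.1 kg.

total propellant consumed ≈ 16100 kg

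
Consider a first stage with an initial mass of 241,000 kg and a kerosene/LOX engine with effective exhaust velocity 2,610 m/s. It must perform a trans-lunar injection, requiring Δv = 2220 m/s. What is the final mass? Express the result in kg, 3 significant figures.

Using Δv = v_e ln(m₀/m_f): m₀/m_f = exp(Δv / v_e) = exp(2220 / 2610.0) = exp(0.8506) = 2.3410.
m_f = m₀ / 2.3410 = 241,000 / 2.3410 = 102,947 kg.

final mass ≈ 103000 kg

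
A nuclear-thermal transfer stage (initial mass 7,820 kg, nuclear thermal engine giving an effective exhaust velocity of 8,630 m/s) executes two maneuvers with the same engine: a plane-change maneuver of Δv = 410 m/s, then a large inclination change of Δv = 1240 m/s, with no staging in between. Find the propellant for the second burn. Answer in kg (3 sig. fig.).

propellant for the second burn ≈ 998 kg

After the first burn: m = 7820 × exp(−410/8630.0) = 7820 × 0.95360 = 7,457.15 kg.
After the second burn: m = 7,457.15 × exp(−1240/8630.0) = 7,457.15 × 0.86616 = 6,459.09 kg.
Second-burn propellant = 7,457.15 − 6,459.09 = 998.06 kg.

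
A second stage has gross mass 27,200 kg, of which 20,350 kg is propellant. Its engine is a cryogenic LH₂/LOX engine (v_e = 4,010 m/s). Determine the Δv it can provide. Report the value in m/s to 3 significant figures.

Δv ≈ 5530 m/s

m_f = m₀ − m_prop = 27,200 − 20,350 = 6,850 kg.
Δv = v_e · ln(m₀/m_f) = 4010.0 × ln(3.971) = 4010.0 × 1.3790 ≈ 5529.7 m/s.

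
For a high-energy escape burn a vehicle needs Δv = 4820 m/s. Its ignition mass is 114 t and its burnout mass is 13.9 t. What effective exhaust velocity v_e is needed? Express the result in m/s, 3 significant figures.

ln(m₀/m_f) = ln(114000/13900) = ln(8.201) = 2.1043.
v_e = Δv / ln(m₀/m_f) = 4820 / 2.1043 = 2290.5 m/s.

v_e ≈ 2290 m/s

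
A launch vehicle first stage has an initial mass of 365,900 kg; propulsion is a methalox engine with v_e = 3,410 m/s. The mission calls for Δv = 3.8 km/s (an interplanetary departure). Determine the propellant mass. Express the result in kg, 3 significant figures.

m₀/m_f = exp(Δv / v_e) = exp(3800 / 3410.0) = exp(1.1144) = 3.0476.
m_f = 365,900 / 3.0476 = 120,062 kg, so propellant = m₀ − m_f = 365,900 − 120,062 = 245,838 kg.

propellant mass ≈ 246000 kg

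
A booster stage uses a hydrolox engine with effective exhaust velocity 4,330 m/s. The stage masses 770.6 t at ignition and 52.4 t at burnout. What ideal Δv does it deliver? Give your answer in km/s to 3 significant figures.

Δv = v_e · ln(m₀/m_f) = 4330.0 × ln(14.71) = 4330.0 × 2.6883 ≈ 11640.2 m/s.

Δv ≈ 11.6 km/s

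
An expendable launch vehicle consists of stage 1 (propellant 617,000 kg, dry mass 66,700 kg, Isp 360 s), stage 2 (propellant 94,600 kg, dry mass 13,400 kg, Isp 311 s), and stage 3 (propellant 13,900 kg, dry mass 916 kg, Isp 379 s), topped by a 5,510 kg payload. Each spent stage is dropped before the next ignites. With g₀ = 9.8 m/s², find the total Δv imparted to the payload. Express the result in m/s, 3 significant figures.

Δv ≈ 13400 m/s

Ignition mass of stage 1 = 617,000+66,700 + 94,600+13,400 + 13,900+916 + 5,510 = 812,026 kg.
Stage 1: m₀ = 812,026 kg, m_f = 812,026 − 617,000 = 195,026 kg; Δv = 360×9.8×ln(4.164) = 3528.0×1.4264 ≈ 5032 m/s.
Stage 2: m₀ = 128,326 kg, m_f = 128,326 − 94,600 = 33,726 kg; Δv = 311×9.8×ln(3.805) = 3047.8×1.3363 ≈ 4073 m/s.
Stage 3: m₀ = 20,326 kg, m_f = 20,326 − 13,900 = 6,426 kg; Δv = 379×9.8×ln(3.163) = 3714.2×1.1515 ≈ 4277 m/s.
Total Δv = 5032 + 4073 + 4277 = 13382 m/s.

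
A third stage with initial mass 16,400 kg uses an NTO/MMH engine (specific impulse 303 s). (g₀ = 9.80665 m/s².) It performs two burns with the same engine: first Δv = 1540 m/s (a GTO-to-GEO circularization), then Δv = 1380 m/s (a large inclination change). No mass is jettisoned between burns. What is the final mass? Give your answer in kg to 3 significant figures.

final mass ≈ 6140 kg

v_e = Isp · g₀ = 303 × 9.80665 = 2971.4 m/s.
After the first burn: m = 16400 × exp(−1540/2971.4) = 16400 × 0.59555 = 9,767.02 kg.
After the second burn: m = 9,767.02 × exp(−1380/2971.4) = 9,767.02 × 0.62850 = 6,138.57 kg.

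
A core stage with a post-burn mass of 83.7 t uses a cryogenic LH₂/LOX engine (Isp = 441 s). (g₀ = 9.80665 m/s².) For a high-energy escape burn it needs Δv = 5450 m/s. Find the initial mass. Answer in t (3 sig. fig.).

initial mass ≈ 295 t

v_e = Isp · g₀ = 441 × 9.80665 = 4324.7 m/s.
Rocket equation: m₀/m_f = exp(Δv / v_e) = exp(5450 / 4324.7) = exp(1.2602) = 3.5261.
m₀ = m_f × 3.5261 = 83.7 × 3.5261 = 295.135 t.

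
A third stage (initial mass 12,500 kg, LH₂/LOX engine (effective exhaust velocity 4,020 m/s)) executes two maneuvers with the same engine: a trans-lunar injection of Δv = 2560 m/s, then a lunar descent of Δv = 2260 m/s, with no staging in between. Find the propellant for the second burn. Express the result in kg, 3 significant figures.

propellant for the second burn ≈ 2840 kg

After the first burn: m = 12500 × exp(−2560/4020.0) = 12500 × 0.52897 = 6,612.13 kg.
After the second burn: m = 6,612.13 × exp(−2260/4020.0) = 6,612.13 × 0.56996 = 3,768.65 kg.
Second-burn propellant = 6,612.13 − 3,768.65 = 2,843.48 kg.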